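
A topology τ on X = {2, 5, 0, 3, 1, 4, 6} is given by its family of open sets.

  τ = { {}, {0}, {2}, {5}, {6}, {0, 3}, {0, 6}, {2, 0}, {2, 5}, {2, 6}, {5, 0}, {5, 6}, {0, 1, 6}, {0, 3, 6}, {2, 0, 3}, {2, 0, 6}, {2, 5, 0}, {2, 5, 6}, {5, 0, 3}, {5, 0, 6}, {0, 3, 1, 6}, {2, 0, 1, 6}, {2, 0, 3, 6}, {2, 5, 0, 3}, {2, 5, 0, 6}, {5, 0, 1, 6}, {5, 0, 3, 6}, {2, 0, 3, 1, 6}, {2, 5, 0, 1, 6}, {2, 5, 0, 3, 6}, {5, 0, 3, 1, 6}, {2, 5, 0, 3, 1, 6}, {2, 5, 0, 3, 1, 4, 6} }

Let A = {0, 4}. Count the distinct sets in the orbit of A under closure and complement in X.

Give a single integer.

8

X∖A={2, 5, 3, 1, 6}, int(X∖A)={2, 5, 6}, hence cl(A)={0, 3, 1, 4}
Orbit (k=closure, c=complement):
  1. A     = {0, 4}
  2. kA    = {0, 3, 1, 4}
  3. cA    = {2, 5, 3, 1, 6}
  4. ckA   = {2, 5, 6}
  5. kcA   = {2, 5, 3, 1, 4, 6}
  6. kckA  = {2, 5, 1, 4, 6}
  7. ckcA  = {0}
  8. ckckA = {0, 3}
(closed under both — stop)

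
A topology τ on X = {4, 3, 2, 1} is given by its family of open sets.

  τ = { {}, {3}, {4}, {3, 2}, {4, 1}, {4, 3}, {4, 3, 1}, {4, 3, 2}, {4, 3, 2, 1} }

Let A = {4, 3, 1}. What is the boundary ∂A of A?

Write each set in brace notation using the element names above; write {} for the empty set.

opens ⊆ A: {}, {4}, {3}, {4, 3}, {4, 1}, {4, 3, 1}; union → int = {4, 3, 1}
complement {2}; its interior {}; cl(A) = X∖{} = {4, 3, 2, 1}
boundary = {4, 3, 2, 1} ∖ {4, 3, 1} = {2}

{2}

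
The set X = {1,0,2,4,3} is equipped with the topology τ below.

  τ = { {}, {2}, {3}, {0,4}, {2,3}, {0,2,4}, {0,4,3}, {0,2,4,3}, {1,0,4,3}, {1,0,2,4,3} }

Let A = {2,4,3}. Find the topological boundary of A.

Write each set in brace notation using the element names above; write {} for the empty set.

open subsets of A: {}, {2}, {3}, {2,3}; so int(A) = {2,3}
closure: X∖int(X∖A) = X∖{} = {1,0,2,4,3}
∂A = {1,0,2,4,3} minus {2,3} = {1,0,4}

{1,0,4}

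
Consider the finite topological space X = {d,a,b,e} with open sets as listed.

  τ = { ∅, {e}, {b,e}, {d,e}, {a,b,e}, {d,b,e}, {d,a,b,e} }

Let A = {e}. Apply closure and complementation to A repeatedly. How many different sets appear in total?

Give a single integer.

X∖A={d,a,b}, int(X∖A)=∅, hence cl(A)={d,a,b,e}
Orbit (k=closure, c=complement):
  1. A     = {e}
  2. kA    = {d,a,b,e}
  3. cA    = {d,a,b}
  4. ckA   = ∅
(closed under both — stop)

4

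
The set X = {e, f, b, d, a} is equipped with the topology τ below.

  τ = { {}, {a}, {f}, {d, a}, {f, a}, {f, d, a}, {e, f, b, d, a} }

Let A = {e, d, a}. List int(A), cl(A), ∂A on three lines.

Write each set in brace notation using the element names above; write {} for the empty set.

opens ⊆ A: {}, {a}, {d, a}; union → int = {d, a}
complement {f, b}; its interior {f}; cl(A) = X∖{f} = {e, b, d, a}
boundary = {e, b, d, a} ∖ {d, a} = {e, b}

int(A) = {d, a}
cl(A)  = {e, b, d, a}
∂A     = {e, b}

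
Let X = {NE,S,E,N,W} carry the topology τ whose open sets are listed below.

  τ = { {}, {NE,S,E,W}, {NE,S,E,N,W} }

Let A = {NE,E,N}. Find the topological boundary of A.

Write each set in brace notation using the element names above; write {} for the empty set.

U open, U⊆A: {}. int(A) = ⋃ = {}
X∖A={S,W}, int(X∖A)={}, hence cl(A)={NE,S,E,N,W}
∂A: remove int from cl → {NE,S,E,N,W}

{NE,S,E,N,W}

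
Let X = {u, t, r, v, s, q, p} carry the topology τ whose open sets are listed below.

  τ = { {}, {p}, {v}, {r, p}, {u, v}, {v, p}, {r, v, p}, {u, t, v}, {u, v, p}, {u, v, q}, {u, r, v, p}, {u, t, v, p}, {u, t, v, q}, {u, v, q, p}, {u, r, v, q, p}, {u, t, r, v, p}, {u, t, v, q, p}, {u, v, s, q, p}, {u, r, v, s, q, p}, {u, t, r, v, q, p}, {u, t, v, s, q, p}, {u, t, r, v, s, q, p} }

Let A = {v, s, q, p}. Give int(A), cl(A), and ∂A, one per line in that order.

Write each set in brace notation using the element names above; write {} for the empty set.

int(A) = {v, p}
cl(A)  = {u, t, r, v, s, q, p}
∂A     = {u, t, r, s, q}

interior: largest open inside A is {v, p} (from {}, {p}, {v}, {v, p})
cl via duality: int({u, t, r}) = {}, so X∖{} = {u, t, r, v, s, q, p}
cl∖int = {u, t, r, s, q}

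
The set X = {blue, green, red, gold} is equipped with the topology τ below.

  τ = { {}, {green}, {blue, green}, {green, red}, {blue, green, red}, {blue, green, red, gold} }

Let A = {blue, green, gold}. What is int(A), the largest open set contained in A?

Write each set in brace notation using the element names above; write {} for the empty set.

U open, U⊆A: {}, {green}, {blue, green}. int(A) = ⋃ = {blue, green}

{blue, green}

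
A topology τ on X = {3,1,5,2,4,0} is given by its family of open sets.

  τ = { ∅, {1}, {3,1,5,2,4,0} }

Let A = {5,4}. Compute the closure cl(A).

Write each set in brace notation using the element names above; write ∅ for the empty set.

{3,5,2,4,0}

complement {3,1,2,0}; its interior {1}; cl(A) = X∖{1} = {3,5,2,4,0}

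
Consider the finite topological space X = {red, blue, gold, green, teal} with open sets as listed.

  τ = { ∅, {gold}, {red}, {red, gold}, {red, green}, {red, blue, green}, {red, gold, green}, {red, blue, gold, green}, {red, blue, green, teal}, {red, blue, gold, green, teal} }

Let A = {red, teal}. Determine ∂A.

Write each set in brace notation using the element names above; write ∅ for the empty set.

{blue, green, teal}

U open, U⊆A: ∅, {red}. int(A) = ⋃ = {red}
X∖A={blue, gold, green}, int(X∖A)={gold}, hence cl(A)={red, blue, green, teal}
∂A: remove int from cl → {blue, green, teal}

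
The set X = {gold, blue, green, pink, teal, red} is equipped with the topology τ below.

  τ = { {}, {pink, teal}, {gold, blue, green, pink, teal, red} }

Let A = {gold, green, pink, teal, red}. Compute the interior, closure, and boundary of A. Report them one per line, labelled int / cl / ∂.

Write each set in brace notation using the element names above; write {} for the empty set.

U open, U⊆A: {}, {pink, teal}. int(A) = ⋃ = {pink, teal}
X∖A={blue}, int(X∖A)={}, hence cl(A)={gold, blue, green, pink, teal, red}
∂A: remove int from cl → {gold, blue, green, red}

int(A) = {pink, teal}
cl(A)  = {gold, blue, green, pink, teal, red}
∂A     = {gold, blue, green, red}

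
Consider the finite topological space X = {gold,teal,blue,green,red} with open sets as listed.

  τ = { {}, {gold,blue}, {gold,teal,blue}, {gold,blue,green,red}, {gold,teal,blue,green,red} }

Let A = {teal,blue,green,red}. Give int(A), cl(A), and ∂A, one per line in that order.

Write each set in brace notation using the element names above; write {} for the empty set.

interior: largest open inside A is {} (from {})
cl via duality: int({gold}) = {}, so X∖{} = {gold,teal,blue,green,red}
cl∖int = {gold,teal,blue,green,red}

int(A) = {}
cl(A)  = {gold,teal,blue,green,red}
∂A     = {gold,teal,blue,green,red}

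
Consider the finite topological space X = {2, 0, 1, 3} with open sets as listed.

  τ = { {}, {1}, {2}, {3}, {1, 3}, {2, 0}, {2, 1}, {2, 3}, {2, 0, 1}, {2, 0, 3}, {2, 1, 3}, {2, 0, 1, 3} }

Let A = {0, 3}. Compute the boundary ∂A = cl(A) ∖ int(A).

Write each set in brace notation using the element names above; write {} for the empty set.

opens ⊆ A: {}, {3}; union → int = {3}
complement {2, 1}; its interior {2, 1}; cl(A) = X∖{2, 1} = {0, 3}
boundary = {0, 3} ∖ {3} = {0}

{0}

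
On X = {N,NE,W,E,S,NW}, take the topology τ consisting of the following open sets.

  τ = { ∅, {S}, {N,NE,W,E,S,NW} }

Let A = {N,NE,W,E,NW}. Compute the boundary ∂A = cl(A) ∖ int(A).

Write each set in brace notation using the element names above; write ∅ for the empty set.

open subsets of A: ∅; so int(A) = ∅
closure: X∖int(X∖A) = X∖{S} = {N,NE,W,E,NW}
∂A = {N,NE,W,E,NW} minus ∅ = {N,NE,W,E,NW}

{N,NE,W,E,NW}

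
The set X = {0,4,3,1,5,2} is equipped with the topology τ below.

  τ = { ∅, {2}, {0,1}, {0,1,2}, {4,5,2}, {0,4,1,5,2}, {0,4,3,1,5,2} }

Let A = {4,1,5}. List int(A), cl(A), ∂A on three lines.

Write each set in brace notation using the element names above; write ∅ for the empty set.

U open, U⊆A: ∅. int(A) = ⋃ = ∅
X∖A={0,3,2}, int(X∖A)={2}, hence cl(A)={0,4,3,1,5}
∂A: remove int from cl → {0,4,3,1,5}

int(A) = ∅
cl(A)  = {0,4,3,1,5}
∂A     = {0,4,3,1,5}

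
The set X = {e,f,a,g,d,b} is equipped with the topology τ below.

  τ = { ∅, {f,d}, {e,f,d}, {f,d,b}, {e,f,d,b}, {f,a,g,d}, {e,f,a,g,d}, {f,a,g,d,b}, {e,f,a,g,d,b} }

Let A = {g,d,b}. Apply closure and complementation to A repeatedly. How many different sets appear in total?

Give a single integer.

complement {e,f,a}; its interior ∅; cl(A) = X∖∅ = {e,f,a,g,d,b}
With k = closure, c = complement:
  1. A     = {g,d,b}
  2. kA    = {e,f,a,g,d,b}
  3. cA    = {e,f,a}
  4. ckA   = ∅
k, c of each give nothing new

4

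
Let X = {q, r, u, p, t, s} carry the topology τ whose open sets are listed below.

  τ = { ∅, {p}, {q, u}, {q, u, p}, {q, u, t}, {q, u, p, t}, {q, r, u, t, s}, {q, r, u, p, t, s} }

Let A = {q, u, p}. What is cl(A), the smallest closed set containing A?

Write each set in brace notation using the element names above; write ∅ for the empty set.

{q, r, u, p, t, s}

X∖A={r, t, s}, int(X∖A)=∅, hence cl(A)={q, r, u, p, t, s}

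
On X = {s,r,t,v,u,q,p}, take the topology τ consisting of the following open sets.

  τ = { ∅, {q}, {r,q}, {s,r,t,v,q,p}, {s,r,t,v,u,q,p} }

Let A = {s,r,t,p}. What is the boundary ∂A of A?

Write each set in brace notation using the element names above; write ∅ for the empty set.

{s,r,t,v,u,p}

opens ⊆ A: ∅; union → int = ∅
complement {v,u,q}; its interior {q}; cl(A) = X∖{q} = {s,r,t,v,u,p}
boundary = {s,r,t,v,u,p} ∖ ∅ = {s,r,t,v,u,p}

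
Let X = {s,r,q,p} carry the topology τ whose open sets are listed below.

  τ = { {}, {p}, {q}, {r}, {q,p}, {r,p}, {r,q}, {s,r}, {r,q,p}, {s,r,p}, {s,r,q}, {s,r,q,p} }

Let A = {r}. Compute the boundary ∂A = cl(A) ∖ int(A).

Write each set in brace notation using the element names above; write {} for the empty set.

interior: largest open inside A is {r} (from {}, {r})
cl via duality: int({s,q,p}) = {q,p}, so X∖{q,p} = {s,r}
cl∖int = {s}

{s}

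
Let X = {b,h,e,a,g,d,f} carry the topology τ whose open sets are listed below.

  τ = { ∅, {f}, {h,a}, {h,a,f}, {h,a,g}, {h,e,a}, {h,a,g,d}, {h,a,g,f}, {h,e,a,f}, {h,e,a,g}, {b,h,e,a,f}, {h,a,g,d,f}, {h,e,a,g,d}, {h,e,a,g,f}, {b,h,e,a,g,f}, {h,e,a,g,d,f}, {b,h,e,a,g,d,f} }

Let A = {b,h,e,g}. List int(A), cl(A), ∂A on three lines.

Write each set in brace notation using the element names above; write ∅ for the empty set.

U open, U⊆A: ∅. int(A) = ⋃ = ∅
X∖A={a,d,f}, int(X∖A)={f}, hence cl(A)={b,h,e,a,g,d}
∂A: remove int from cl → {b,h,e,a,g,d}

int(A) = ∅
cl(A)  = {b,h,e,a,g,d}
∂A     = {b,h,e,a,g,d}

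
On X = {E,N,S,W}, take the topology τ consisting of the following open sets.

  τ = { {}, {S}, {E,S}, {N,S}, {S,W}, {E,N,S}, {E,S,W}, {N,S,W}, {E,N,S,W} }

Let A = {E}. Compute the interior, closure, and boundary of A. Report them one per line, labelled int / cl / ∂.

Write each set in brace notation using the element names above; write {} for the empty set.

U open, U⊆A: {}. int(A) = ⋃ = {}
X∖A={N,S,W}, int(X∖A)={N,S,W}, hence cl(A)={E}
∂A: remove int from cl → {E}

int(A) = {}
cl(A)  = {E}
∂A     = {E}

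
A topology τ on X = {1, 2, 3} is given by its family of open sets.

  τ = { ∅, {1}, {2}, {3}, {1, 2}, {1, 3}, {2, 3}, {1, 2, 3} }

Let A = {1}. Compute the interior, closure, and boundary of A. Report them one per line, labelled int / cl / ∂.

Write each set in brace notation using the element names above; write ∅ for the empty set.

interior: largest open inside A is {1} (from ∅, {1})
cl via duality: int({2, 3}) = {2, 3}, so X∖{2, 3} = {1}
cl∖int = ∅

int(A) = {1}
cl(A)  = {1}
∂A     = ∅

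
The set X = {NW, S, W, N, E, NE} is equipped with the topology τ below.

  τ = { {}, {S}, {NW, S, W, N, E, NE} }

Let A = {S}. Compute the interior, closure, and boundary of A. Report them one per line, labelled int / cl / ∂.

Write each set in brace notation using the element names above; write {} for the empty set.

U open, U⊆A: {}, {S}. int(A) = ⋃ = {S}
X∖A={NW, W, N, E, NE}, int(X∖A)={}, hence cl(A)={NW, S, W, N, E, NE}
∂A: remove int from cl → {NW, W, N, E, NE}

int(A) = {S}
cl(A)  = {NW, S, W, N, E, NE}
∂A     = {NW, W, N, E, NE}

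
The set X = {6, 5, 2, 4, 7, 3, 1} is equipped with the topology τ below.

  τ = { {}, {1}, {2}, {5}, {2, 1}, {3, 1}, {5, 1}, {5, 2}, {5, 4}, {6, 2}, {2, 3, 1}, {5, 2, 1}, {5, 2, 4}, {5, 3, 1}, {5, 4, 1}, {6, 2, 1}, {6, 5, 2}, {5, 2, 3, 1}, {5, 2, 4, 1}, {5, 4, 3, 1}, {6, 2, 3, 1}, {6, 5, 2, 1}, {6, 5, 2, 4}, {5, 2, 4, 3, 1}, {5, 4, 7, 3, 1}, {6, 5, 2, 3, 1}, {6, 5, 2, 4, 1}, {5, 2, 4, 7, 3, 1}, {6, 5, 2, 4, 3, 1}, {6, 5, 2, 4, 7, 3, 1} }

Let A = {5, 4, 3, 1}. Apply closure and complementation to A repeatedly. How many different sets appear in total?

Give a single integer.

4

complement {6, 2, 7}; its interior {6, 2}; cl(A) = X∖{6, 2} = {5, 4, 7, 3, 1}
With k = closure, c = complement:
  1. A     = {5, 4, 3, 1}
  2. kA    = {5, 4, 7, 3, 1}
  3. cA    = {6, 2, 7}
  4. ckA   = {6, 2}
k, c of each give nothing new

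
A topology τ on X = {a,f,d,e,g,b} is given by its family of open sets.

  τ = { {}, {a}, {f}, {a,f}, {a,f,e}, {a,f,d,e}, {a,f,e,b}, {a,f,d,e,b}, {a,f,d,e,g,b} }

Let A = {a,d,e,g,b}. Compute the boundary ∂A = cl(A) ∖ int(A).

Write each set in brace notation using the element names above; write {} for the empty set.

{d,e,g,b}

open subsets of A: {}, {a}; so int(A) = {a}
closure: X∖int(X∖A) = X∖{f} = {a,d,e,g,b}
∂A = {a,d,e,g,b} minus {a} = {d,e,g,b}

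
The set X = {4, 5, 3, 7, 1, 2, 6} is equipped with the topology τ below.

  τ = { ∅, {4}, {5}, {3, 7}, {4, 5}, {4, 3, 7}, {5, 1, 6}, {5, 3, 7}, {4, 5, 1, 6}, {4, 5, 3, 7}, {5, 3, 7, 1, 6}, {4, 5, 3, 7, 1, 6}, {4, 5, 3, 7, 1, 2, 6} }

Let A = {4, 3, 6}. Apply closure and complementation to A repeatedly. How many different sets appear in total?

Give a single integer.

12

cl via duality: int({5, 7, 1, 2}) = {5}, so X∖{5} = {4, 3, 7, 1, 2, 6}
Write k for closure, c for complement:
  1. A     = {4, 3, 6}
  2. kA    = {4, 3, 7, 1, 2, 6}
  3. cA    = {5, 7, 1, 2}
  4. ckA   = {5}
  5. kcA   = {5, 3, 7, 1, 2, 6}
  6. kckA  = {5, 1, 2, 6}
  7. ckcA  = {4}
  8. ckckA = {4, 3, 7}
  9. kckcA = {4, 2}
  10. kckckA = {4, 3, 7, 2}
  11. ckckcA = {5, 3, 7, 1, 6}
  12. ckckckA = {5, 1, 6}
applying k or c yields no new set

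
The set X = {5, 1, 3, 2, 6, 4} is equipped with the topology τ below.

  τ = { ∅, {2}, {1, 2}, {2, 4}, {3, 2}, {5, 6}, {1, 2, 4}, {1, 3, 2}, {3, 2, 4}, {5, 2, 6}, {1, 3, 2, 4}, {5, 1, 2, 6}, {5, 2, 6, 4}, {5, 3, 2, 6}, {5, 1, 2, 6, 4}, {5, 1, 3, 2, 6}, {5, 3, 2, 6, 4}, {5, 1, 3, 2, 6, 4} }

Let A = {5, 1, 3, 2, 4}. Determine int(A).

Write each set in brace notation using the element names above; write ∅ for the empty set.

{1, 3, 2, 4}

opens ⊆ A: ∅, {2}, {3, 2}, {1, 2}, {2, 4}, {1, 2, 4}, {3, 2, 4}, {1, 3, 2}, {1, 3, 2, 4}; union → int = {1, 3, 2, 4}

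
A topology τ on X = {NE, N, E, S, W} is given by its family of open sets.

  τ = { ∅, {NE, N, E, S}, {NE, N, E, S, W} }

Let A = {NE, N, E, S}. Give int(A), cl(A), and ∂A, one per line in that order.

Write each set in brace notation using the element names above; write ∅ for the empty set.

int(A) = {NE, N, E, S}
cl(A)  = {NE, N, E, S, W}
∂A     = {W}

U open, U⊆A: ∅, {NE, N, E, S}. int(A) = ⋃ = {NE, N, E, S}
X∖A={W}, int(X∖A)=∅, hence cl(A)={NE, N, E, S, W}
∂A: remove int from cl → {W}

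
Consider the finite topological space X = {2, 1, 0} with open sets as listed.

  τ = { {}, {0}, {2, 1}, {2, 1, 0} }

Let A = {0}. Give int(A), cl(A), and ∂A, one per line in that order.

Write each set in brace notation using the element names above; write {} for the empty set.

int(A) = {0}
cl(A)  = {0}
∂A     = {}

U open, U⊆A: {}, {0}. int(A) = ⋃ = {0}
X∖A={2, 1}, int(X∖A)={2, 1}, hence cl(A)={0}
∂A: remove int from cl → {}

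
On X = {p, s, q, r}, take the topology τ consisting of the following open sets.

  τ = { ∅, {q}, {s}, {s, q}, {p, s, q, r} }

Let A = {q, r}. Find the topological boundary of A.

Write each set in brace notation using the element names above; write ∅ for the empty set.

{p, r}

interior: largest open inside A is {q} (from ∅, {q})
cl via duality: int({p, s}) = {s}, so X∖{s} = {p, q, r}
cl∖int = {p, r}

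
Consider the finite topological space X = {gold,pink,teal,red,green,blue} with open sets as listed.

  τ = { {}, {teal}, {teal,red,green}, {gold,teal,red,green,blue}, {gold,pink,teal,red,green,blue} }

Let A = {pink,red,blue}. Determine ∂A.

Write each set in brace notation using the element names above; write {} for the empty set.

interior: largest open inside A is {} (from {})
cl via duality: int({gold,teal,green}) = {teal}, so X∖{teal} = {gold,pink,red,green,blue}
cl∖int = {gold,pink,red,green,blue}

{gold,pink,red,green,blue}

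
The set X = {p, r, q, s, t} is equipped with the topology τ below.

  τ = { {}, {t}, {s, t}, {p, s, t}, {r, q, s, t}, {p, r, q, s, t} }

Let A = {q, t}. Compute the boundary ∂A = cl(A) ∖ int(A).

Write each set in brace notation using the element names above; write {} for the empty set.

opens ⊆ A: {}, {t}; union → int = {t}
complement {p, r, s}; its interior {}; cl(A) = X∖{} = {p, r, q, s, t}
boundary = {p, r, q, s, t} ∖ {t} = {p, r, q, s}

{p, r, q, s}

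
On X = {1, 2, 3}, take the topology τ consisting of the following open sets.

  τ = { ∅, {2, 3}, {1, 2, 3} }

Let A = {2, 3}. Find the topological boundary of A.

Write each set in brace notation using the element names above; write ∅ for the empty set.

open subsets of A: ∅, {2, 3}; so int(A) = {2, 3}
closure: X∖int(X∖A) = X∖∅ = {1, 2, 3}
∂A = {1, 2, 3} minus {2, 3} = {1}

{1}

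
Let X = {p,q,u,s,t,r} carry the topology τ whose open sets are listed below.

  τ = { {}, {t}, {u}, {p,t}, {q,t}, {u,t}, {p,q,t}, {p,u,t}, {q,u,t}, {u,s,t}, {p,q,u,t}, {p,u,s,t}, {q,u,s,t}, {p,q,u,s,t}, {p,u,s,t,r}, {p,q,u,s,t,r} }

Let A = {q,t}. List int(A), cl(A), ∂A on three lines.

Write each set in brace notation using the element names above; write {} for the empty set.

int(A) = {q,t}
cl(A)  = {p,q,s,t,r}
∂A     = {p,s,r}

open subsets of A: {}, {t}, {q,t}; so int(A) = {q,t}
closure: X∖int(X∖A) = X∖{u} = {p,q,s,t,r}
∂A = {p,q,s,t,r} minus {q,t} = {p,s,r}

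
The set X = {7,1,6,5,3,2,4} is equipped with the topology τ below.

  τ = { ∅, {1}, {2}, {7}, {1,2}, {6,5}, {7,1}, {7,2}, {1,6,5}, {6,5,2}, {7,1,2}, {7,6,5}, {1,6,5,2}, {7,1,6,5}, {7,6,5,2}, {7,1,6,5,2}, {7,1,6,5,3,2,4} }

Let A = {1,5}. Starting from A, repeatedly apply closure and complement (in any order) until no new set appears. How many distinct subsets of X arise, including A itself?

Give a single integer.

10

cl via duality: int({7,6,3,2,4}) = {7,2}, so X∖{7,2} = {1,6,5,3,4}
Write k for closure, c for complement:
  1. A     = {1,5}
  2. kA    = {1,6,5,3,4}
  3. cA    = {7,6,3,2,4}
  4. ckA   = {7,2}
  5. kcA   = {7,6,5,3,2,4}
  6. kckA  = {7,3,2,4}
  7. ckcA  = {1}
  8. ckckA = {1,6,5}
  9. kckcA = {1,3,4}
  10. ckckcA = {7,6,5,2}
applying k or c yields no new set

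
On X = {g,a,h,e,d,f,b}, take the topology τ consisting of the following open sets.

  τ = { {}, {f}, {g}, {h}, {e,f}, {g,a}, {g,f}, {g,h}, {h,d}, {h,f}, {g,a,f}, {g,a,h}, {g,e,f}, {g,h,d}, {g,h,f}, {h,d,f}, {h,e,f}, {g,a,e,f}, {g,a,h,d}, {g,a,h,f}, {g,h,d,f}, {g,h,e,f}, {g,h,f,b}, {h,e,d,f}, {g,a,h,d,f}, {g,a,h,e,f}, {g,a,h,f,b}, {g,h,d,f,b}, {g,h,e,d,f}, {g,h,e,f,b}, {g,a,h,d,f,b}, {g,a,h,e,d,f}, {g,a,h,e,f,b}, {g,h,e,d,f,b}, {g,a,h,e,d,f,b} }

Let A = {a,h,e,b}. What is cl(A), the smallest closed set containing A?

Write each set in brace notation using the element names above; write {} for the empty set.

complement {g,d,f}; its interior {g,f}; cl(A) = X∖{g,f} = {a,h,e,d,b}

{a,h,e,d,b}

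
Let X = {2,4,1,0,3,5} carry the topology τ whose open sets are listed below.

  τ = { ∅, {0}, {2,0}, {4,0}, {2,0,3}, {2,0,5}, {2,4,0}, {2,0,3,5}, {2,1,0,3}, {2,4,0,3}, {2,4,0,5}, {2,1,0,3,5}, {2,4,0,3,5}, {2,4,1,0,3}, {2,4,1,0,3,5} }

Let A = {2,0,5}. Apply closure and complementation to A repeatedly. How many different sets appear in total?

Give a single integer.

4

X∖A={4,1,3}, int(X∖A)=∅, hence cl(A)={2,4,1,0,3,5}
Orbit (k=closure, c=complement):
  1. A     = {2,0,5}
  2. kA    = {2,4,1,0,3,5}
  3. cA    = {4,1,3}
  4. ckA   = ∅
(closed under both — stop)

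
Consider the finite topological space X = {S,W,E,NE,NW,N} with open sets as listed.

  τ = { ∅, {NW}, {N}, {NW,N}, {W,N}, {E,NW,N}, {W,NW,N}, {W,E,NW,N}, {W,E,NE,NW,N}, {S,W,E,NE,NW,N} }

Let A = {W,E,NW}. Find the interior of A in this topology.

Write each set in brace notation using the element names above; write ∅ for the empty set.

interior: largest open inside A is {NW} (from ∅, {NW})

{NW}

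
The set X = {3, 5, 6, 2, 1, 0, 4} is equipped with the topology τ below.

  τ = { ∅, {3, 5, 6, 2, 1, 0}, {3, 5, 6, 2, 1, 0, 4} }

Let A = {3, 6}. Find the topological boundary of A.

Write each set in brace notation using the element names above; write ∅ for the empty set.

interior: largest open inside A is ∅ (from ∅)
cl via duality: int({5, 2, 1, 0, 4}) = ∅, so X∖∅ = {3, 5, 6, 2, 1, 0, 4}
cl∖int = {3, 5, 6, 2, 1, 0, 4}

{3, 5, 6, 2, 1, 0, 4}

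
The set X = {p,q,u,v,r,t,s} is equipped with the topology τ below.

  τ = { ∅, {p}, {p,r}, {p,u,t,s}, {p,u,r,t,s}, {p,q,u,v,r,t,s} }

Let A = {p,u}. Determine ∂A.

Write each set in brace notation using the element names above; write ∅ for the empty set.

{q,u,v,r,t,s}

open subsets of A: ∅, {p}; so int(A) = {p}
closure: X∖int(X∖A) = X∖∅ = {p,q,u,v,r,t,s}
∂A = {p,q,u,v,r,t,s} minus {p} = {q,u,v,r,t,s}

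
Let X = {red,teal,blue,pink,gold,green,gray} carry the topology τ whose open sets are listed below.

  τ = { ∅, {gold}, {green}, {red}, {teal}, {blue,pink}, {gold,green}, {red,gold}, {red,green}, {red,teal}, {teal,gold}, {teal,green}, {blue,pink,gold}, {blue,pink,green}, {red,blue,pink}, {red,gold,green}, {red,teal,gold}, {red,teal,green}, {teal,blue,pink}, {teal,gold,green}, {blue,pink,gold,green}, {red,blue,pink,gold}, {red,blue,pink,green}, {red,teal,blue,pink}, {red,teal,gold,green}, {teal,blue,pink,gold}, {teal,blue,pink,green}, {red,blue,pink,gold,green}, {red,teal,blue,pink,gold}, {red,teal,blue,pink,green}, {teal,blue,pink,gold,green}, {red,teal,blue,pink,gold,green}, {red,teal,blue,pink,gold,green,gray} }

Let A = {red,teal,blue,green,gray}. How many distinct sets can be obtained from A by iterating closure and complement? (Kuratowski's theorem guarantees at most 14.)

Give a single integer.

10

complement {pink,gold}; its interior {gold}; cl(A) = X∖{gold} = {red,teal,blue,pink,green,gray}
With k = closure, c = complement:
  1. A     = {red,teal,blue,green,gray}
  2. kA    = {red,teal,blue,pink,green,gray}
  3. cA    = {pink,gold}
  4. ckA   = {gold}
  5. kcA   = {blue,pink,gold,gray}
  6. kckA  = {gold,gray}
  7. ckcA  = {red,teal,green}
  8. ckckA = {red,teal,blue,pink,green}
  9. kckcA = {red,teal,green,gray}
  10. ckckcA = {blue,pink,gold}
k, c of each give nothing new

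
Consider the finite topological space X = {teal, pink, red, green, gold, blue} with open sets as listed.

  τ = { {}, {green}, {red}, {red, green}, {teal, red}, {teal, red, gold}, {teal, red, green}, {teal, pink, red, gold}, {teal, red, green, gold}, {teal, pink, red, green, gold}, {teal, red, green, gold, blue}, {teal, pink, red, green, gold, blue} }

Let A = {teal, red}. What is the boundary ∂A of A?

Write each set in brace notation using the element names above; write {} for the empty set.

{pink, gold, blue}

U open, U⊆A: {}, {red}, {teal, red}. int(A) = ⋃ = {teal, red}
X∖A={pink, green, gold, blue}, int(X∖A)={green}, hence cl(A)={teal, pink, red, gold, blue}
∂A: remove int from cl → {pink, gold, blue}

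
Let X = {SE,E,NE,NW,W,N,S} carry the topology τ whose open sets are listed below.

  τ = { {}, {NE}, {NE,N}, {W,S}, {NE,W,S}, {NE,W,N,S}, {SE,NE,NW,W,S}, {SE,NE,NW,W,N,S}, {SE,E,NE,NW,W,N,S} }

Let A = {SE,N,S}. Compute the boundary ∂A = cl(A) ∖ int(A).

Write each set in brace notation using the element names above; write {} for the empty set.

{SE,E,NW,W,N,S}

open subsets of A: {}; so int(A) = {}
closure: X∖int(X∖A) = X∖{NE} = {SE,E,NW,W,N,S}
∂A = {SE,E,NW,W,N,S} minus {} = {SE,E,NW,W,N,S}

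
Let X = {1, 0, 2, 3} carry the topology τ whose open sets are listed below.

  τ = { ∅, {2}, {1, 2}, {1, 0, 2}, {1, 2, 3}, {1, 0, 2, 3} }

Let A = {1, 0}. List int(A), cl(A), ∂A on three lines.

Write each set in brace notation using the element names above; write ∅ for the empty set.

interior: largest open inside A is ∅ (from ∅)
cl via duality: int({2, 3}) = {2}, so X∖{2} = {1, 0, 3}
cl∖int = {1, 0, 3}

int(A) = ∅
cl(A)  = {1, 0, 3}
∂A     = {1, 0, 3}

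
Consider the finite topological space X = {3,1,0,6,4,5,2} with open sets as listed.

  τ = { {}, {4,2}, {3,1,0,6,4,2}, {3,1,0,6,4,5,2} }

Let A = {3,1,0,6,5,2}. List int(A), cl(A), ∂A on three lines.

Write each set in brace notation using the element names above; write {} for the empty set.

open subsets of A: {}; so int(A) = {}
closure: X∖int(X∖A) = X∖{} = {3,1,0,6,4,5,2}
∂A = {3,1,0,6,4,5,2} minus {} = {3,1,0,6,4,5,2}

int(A) = {}
cl(A)  = {3,1,0,6,4,5,2}
∂A     = {3,1,0,6,4,5,2}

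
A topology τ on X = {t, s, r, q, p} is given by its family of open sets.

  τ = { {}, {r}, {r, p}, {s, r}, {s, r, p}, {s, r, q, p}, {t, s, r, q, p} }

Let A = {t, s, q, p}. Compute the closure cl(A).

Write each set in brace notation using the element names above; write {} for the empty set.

{t, s, q, p}

closure: X∖int(X∖A) = X∖{r} = {t, s, q, p}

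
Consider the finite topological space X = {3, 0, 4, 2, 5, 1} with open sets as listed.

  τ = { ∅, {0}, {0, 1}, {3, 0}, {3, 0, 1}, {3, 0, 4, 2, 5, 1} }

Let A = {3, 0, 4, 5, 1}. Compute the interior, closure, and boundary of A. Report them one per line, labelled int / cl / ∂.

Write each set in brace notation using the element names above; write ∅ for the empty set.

int(A) = {3, 0, 1}
cl(A)  = {3, 0, 4, 2, 5, 1}
∂A     = {4, 2, 5}

interior: largest open inside A is {3, 0, 1} (from ∅, {0}, {3, 0}, {0, 1}, {3, 0, 1})
cl via duality: int({2}) = ∅, so X∖∅ = {3, 0, 4, 2, 5, 1}
cl∖int = {4, 2, 5}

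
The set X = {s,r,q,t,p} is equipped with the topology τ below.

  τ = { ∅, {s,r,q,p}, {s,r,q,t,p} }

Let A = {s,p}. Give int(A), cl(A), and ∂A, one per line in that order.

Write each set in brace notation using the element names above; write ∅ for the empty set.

interior: largest open inside A is ∅ (from ∅)
cl via duality: int({r,q,t}) = ∅, so X∖∅ = {s,r,q,t,p}
cl∖int = {s,r,q,t,p}

int(A) = ∅
cl(A)  = {s,r,q,t,p}
∂A     = {s,r,q,t,p}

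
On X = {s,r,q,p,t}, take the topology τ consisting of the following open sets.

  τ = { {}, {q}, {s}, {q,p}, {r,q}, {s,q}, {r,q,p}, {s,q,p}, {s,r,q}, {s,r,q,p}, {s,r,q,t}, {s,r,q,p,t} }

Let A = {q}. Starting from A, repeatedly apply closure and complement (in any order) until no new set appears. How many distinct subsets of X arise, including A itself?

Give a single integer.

6

complement {s,r,p,t}; its interior {s}; cl(A) = X∖{s} = {r,q,p,t}
With k = closure, c = complement:
  1. A     = {q}
  2. kA    = {r,q,p,t}
  3. cA    = {s,r,p,t}
  4. ckA   = {s}
  5. kckA  = {s,t}
  6. ckckA = {r,q,p}
k, c of each give nothing new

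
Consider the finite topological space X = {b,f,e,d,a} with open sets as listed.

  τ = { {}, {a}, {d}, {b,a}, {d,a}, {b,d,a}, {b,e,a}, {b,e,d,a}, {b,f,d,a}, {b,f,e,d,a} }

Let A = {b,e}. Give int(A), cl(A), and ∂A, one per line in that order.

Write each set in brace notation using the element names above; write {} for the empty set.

int(A) = {}
cl(A)  = {b,f,e}
∂A     = {b,f,e}

open subsets of A: {}; so int(A) = {}
closure: X∖int(X∖A) = X∖{d,a} = {b,f,e}
∂A = {b,f,e} minus {} = {b,f,e}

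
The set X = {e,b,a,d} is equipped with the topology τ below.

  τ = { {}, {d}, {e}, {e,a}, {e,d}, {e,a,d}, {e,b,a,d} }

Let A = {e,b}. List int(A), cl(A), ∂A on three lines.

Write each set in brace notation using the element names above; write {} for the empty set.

int(A) = {e}
cl(A)  = {e,b,a}
∂A     = {b,a}

opens ⊆ A: {}, {e}; union → int = {e}
complement {a,d}; its interior {d}; cl(A) = X∖{d} = {e,b,a}
boundary = {e,b,a} ∖ {e} = {b,a}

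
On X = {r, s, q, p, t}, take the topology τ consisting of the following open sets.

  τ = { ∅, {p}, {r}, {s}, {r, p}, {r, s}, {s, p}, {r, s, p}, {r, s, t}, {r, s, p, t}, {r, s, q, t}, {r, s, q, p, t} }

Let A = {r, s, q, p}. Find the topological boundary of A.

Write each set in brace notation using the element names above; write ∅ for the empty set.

{q, t}

U open, U⊆A: ∅, {r}, {s}, {p}, {r, p}, {s, p}, {r, s}, {r, s, p}. int(A) = ⋃ = {r, s, p}
X∖A={t}, int(X∖A)=∅, hence cl(A)={r, s, q, p, t}
∂A: remove int from cl → {q, t}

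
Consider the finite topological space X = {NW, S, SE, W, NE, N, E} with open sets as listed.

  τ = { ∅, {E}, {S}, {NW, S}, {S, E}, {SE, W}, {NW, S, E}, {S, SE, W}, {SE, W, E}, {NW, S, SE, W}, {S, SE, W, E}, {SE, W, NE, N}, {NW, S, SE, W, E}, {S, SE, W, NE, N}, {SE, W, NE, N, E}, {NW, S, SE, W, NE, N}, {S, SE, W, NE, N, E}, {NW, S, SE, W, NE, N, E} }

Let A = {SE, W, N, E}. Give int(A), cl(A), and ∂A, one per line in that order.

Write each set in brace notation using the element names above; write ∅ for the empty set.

interior: largest open inside A is {SE, W, E} (from ∅, {E}, {SE, W}, {SE, W, E})
cl via duality: int({NW, S, NE}) = {NW, S}, so X∖{NW, S} = {SE, W, NE, N, E}
cl∖int = {NE, N}

int(A) = {SE, W, E}
cl(A)  = {SE, W, NE, N, E}
∂A     = {NE, N}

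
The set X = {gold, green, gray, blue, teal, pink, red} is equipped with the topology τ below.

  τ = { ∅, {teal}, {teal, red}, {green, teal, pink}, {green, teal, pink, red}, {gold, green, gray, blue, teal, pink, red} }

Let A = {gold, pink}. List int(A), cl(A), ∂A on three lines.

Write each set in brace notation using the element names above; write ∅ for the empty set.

opens ⊆ A: ∅; union → int = ∅
complement {green, gray, blue, teal, red}; its interior {teal, red}; cl(A) = X∖{teal, red} = {gold, green, gray, blue, pink}
boundary = {gold, green, gray, blue, pink} ∖ ∅ = {gold, green, gray, blue, pink}

int(A) = ∅
cl(A)  = {gold, green, gray, blue, pink}
∂A     = {gold, green, gray, blue, pink}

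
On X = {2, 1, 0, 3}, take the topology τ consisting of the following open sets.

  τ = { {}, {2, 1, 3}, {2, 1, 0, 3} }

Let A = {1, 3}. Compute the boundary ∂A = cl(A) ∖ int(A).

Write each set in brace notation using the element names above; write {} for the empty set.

U open, U⊆A: {}. int(A) = ⋃ = {}
X∖A={2, 0}, int(X∖A)={}, hence cl(A)={2, 1, 0, 3}
∂A: remove int from cl → {2, 1, 0, 3}

{2, 1, 0, 3}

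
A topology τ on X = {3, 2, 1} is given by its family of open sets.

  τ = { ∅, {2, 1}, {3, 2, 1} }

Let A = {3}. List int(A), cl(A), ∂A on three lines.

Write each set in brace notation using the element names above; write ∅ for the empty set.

int(A) = ∅
cl(A)  = {3}
∂A     = {3}

open subsets of A: ∅; so int(A) = ∅
closure: X∖int(X∖A) = X∖{2, 1} = {3}
∂A = {3} minus ∅ = {3}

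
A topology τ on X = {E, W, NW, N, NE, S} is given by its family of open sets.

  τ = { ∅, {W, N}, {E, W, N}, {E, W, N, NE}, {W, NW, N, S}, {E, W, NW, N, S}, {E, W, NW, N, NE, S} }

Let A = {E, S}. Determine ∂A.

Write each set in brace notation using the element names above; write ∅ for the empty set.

{E, NW, NE, S}

open subsets of A: ∅; so int(A) = ∅
closure: X∖int(X∖A) = X∖{W, N} = {E, NW, NE, S}
∂A = {E, NW, NE, S} minus ∅ = {E, NW, NE, S}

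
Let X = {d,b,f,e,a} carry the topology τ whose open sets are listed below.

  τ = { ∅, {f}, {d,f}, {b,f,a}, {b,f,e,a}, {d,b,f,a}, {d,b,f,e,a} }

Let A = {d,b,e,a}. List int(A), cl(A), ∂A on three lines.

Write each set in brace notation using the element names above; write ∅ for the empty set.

open subsets of A: ∅; so int(A) = ∅
closure: X∖int(X∖A) = X∖{f} = {d,b,e,a}
∂A = {d,b,e,a} minus ∅ = {d,b,e,a}

int(A) = ∅
cl(A)  = {d,b,e,a}
∂A     = {d,b,e,a}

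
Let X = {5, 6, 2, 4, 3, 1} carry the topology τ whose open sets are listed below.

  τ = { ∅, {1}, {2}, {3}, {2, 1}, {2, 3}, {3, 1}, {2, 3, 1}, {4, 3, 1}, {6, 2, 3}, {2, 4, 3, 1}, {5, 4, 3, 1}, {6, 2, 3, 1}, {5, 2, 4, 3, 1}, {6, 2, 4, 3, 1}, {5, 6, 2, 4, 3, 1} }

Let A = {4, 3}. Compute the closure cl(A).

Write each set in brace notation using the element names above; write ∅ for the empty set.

{5, 6, 4, 3}

closure: X∖int(X∖A) = X∖{2, 1} = {5, 6, 4, 3}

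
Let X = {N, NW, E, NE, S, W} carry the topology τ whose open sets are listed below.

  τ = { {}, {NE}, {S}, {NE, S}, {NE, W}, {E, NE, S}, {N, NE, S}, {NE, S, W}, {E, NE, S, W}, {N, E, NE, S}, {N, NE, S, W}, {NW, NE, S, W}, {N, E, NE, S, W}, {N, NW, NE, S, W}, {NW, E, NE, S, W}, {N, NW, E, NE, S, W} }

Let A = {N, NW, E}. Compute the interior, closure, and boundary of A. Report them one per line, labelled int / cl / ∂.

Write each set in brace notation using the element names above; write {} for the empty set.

int(A) = {}
cl(A)  = {N, NW, E}
∂A     = {N, NW, E}

interior: largest open inside A is {} (from {})
cl via duality: int({NE, S, W}) = {NE, S, W}, so X∖{NE, S, W} = {N, NW, E}
cl∖int = {N, NW, E}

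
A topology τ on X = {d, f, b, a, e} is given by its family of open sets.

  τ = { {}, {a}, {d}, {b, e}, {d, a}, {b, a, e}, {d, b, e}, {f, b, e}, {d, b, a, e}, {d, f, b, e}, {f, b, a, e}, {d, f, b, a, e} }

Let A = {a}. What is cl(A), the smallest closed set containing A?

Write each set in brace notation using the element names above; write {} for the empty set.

complement {d, f, b, e}; its interior {d, f, b, e}; cl(A) = X∖{d, f, b, e} = {a}

{a}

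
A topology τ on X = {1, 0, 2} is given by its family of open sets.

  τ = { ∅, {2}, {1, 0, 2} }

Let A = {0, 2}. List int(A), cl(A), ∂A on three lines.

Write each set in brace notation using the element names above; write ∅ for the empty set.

int(A) = {2}
cl(A)  = {1, 0, 2}
∂A     = {1, 0}

open subsets of A: ∅, {2}; so int(A) = {2}
closure: X∖int(X∖A) = X∖∅ = {1, 0, 2}
∂A = {1, 0, 2} minus {2} = {1, 0}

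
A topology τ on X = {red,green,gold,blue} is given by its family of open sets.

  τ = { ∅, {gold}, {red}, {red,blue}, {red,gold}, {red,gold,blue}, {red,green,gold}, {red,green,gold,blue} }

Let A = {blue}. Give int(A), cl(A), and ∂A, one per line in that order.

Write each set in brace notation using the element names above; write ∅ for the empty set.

int(A) = ∅
cl(A)  = {blue}
∂A     = {blue}

U open, U⊆A: ∅. int(A) = ⋃ = ∅
X∖A={red,green,gold}, int(X∖A)={red,green,gold}, hence cl(A)={blue}
∂A: remove int from cl → {blue}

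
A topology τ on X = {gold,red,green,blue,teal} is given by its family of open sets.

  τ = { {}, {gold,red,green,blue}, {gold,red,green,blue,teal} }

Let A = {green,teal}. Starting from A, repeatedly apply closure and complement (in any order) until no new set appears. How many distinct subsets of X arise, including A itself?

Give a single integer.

cl via duality: int({gold,red,blue}) = {}, so X∖{} = {gold,red,green,blue,teal}
Write k for closure, c for complement:
  1. A     = {green,teal}
  2. kA    = {gold,red,green,blue,teal}
  3. cA    = {gold,red,blue}
  4. ckA   = {}
applying k or c yields no new set

4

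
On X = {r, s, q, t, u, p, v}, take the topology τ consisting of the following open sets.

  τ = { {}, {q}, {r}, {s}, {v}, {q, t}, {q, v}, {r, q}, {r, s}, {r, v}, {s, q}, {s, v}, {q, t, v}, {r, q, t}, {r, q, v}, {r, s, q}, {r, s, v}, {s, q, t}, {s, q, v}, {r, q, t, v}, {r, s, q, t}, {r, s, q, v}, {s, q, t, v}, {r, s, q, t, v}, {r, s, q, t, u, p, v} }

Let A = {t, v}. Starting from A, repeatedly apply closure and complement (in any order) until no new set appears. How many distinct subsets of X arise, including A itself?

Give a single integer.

closure: X∖int(X∖A) = X∖{r, s, q} = {t, u, p, v}
Let k=closure and c=complement:
  1. A     = {t, v}
  2. kA    = {t, u, p, v}
  3. cA    = {r, s, q, u, p}
  4. ckA   = {r, s, q}
  5. kcA   = {r, s, q, t, u, p}
  6. ckcA  = {v}
  7. kckcA = {u, p, v}
  8. ckckcA = {r, s, q, t}
— saturated at 8

8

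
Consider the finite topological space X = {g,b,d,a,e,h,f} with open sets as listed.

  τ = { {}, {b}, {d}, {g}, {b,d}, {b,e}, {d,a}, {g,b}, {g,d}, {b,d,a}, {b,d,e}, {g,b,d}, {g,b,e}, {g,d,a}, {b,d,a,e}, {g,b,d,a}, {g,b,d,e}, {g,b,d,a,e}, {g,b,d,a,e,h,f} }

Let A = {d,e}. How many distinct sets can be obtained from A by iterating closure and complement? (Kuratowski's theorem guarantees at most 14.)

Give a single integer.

complement {g,b,a,h,f}; its interior {g,b}; cl(A) = X∖{g,b} = {d,a,e,h,f}
With k = closure, c = complement:
  1. A     = {d,e}
  2. kA    = {d,a,e,h,f}
  3. cA    = {g,b,a,h,f}
  4. ckA   = {g,b}
  5. kcA   = {g,b,a,e,h,f}
  6. kckA  = {g,b,e,h,f}
  7. ckcA  = {d}
  8. ckckA = {d,a}
  9. kckcA = {d,a,h,f}
  10. ckckcA = {g,b,e}
k, c of each give nothing new

10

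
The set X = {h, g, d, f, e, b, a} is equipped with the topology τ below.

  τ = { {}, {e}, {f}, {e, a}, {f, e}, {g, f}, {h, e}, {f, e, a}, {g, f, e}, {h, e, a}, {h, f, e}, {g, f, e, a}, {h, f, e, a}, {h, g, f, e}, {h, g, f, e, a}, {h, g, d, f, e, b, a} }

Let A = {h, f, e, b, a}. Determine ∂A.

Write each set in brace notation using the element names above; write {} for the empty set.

open subsets of A: {}, {f}, {e}, {h, e}, {e, a}, {f, e}, {f, e, a}, {h, e, a}, {h, f, e}, {h, f, e, a}; so int(A) = {h, f, e, a}
closure: X∖int(X∖A) = X∖{} = {h, g, d, f, e, b, a}
∂A = {h, g, d, f, e, b, a} minus {h, f, e, a} = {g, d, b}

{g, d, b}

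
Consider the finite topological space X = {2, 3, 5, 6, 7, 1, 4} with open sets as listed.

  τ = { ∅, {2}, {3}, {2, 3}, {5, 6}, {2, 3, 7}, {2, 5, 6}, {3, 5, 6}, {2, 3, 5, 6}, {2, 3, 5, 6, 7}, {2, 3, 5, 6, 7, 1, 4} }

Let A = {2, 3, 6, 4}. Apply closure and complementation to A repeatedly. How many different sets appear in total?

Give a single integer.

10

complement {5, 7, 1}; its interior ∅; cl(A) = X∖∅ = {2, 3, 5, 6, 7, 1, 4}
With k = closure, c = complement:
  1. A     = {2, 3, 6, 4}
  2. kA    = {2, 3, 5, 6, 7, 1, 4}
  3. cA    = {5, 7, 1}
  4. ckA   = ∅
  5. kcA   = {5, 6, 7, 1, 4}
  6. ckcA  = {2, 3}
  7. kckcA = {2, 3, 7, 1, 4}
  8. ckckcA = {5, 6}
  9. kckckcA = {5, 6, 1, 4}
  10. ckckckcA = {2, 3, 7}
k, c of each give nothing new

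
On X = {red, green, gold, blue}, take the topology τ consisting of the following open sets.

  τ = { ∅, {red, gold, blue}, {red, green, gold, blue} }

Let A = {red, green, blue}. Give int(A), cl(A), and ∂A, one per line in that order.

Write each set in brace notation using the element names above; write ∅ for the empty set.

interior: largest open inside A is ∅ (from ∅)
cl via duality: int({gold}) = ∅, so X∖∅ = {red, green, gold, blue}
cl∖int = {red, green, gold, blue}

int(A) = ∅
cl(A)  = {red, green, gold, blue}
∂A     = {red, green, gold, blue}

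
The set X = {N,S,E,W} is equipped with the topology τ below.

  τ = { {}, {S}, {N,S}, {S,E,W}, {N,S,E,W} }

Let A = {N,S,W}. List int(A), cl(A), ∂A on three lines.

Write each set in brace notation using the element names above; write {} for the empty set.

open subsets of A: {}, {S}, {N,S}; so int(A) = {N,S}
closure: X∖int(X∖A) = X∖{} = {N,S,E,W}
∂A = {N,S,E,W} minus {N,S} = {E,W}

int(A) = {N,S}
cl(A)  = {N,S,E,W}
∂A     = {E,W}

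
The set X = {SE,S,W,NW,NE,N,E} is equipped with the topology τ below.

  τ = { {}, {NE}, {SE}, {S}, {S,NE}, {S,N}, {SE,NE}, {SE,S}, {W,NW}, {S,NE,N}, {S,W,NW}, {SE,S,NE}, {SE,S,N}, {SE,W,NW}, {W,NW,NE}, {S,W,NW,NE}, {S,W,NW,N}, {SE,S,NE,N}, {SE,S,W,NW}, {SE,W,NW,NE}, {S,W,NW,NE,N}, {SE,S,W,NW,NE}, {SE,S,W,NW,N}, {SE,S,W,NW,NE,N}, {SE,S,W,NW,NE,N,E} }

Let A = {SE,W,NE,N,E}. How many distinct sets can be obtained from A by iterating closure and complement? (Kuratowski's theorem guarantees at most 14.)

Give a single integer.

12

closure: X∖int(X∖A) = X∖{S} = {SE,W,NW,NE,N,E}
Let k=closure and c=complement:
  1. A     = {SE,W,NE,N,E}
  2. kA    = {SE,W,NW,NE,N,E}
  3. cA    = {S,NW}
  4. ckA   = {S}
  5. kcA   = {S,W,NW,N,E}
  6. kckA  = {S,N,E}
  7. ckcA  = {SE,NE}
  8. ckckA = {SE,W,NW,NE}
  9. kckcA = {SE,NE,E}
  10. kckckA = {SE,W,NW,NE,E}
  11. ckckcA = {S,W,NW,N}
  12. ckckckA = {S,N}
— saturated at 12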